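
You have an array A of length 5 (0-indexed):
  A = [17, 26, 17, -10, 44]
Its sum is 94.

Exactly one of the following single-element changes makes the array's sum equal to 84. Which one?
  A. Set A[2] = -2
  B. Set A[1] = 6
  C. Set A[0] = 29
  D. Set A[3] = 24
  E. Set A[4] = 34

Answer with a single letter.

Answer: E

Derivation:
Option A: A[2] 17->-2, delta=-19, new_sum=94+(-19)=75
Option B: A[1] 26->6, delta=-20, new_sum=94+(-20)=74
Option C: A[0] 17->29, delta=12, new_sum=94+(12)=106
Option D: A[3] -10->24, delta=34, new_sum=94+(34)=128
Option E: A[4] 44->34, delta=-10, new_sum=94+(-10)=84 <-- matches target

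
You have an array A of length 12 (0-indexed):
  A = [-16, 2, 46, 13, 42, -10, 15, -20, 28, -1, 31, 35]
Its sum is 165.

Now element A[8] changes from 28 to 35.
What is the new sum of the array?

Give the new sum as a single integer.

Old value at index 8: 28
New value at index 8: 35
Delta = 35 - 28 = 7
New sum = old_sum + delta = 165 + (7) = 172

Answer: 172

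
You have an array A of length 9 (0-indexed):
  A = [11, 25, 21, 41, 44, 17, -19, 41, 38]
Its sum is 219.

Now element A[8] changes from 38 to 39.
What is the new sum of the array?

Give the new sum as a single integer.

Answer: 220

Derivation:
Old value at index 8: 38
New value at index 8: 39
Delta = 39 - 38 = 1
New sum = old_sum + delta = 219 + (1) = 220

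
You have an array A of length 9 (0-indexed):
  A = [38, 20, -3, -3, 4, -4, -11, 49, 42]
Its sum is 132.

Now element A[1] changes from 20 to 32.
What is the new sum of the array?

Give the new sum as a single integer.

Old value at index 1: 20
New value at index 1: 32
Delta = 32 - 20 = 12
New sum = old_sum + delta = 132 + (12) = 144

Answer: 144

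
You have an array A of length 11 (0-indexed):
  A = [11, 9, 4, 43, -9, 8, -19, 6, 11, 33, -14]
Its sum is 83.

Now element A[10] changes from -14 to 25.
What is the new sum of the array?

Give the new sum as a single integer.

Answer: 122

Derivation:
Old value at index 10: -14
New value at index 10: 25
Delta = 25 - -14 = 39
New sum = old_sum + delta = 83 + (39) = 122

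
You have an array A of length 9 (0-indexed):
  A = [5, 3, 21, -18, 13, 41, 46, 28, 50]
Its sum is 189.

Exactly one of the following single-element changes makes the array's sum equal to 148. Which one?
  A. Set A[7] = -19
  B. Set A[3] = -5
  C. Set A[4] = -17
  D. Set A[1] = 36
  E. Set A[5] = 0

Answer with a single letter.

Option A: A[7] 28->-19, delta=-47, new_sum=189+(-47)=142
Option B: A[3] -18->-5, delta=13, new_sum=189+(13)=202
Option C: A[4] 13->-17, delta=-30, new_sum=189+(-30)=159
Option D: A[1] 3->36, delta=33, new_sum=189+(33)=222
Option E: A[5] 41->0, delta=-41, new_sum=189+(-41)=148 <-- matches target

Answer: E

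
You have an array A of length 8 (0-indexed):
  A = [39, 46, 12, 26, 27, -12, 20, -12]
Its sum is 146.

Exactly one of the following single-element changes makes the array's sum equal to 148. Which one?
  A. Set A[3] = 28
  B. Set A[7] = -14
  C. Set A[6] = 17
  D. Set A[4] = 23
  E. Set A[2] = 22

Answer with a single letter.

Answer: A

Derivation:
Option A: A[3] 26->28, delta=2, new_sum=146+(2)=148 <-- matches target
Option B: A[7] -12->-14, delta=-2, new_sum=146+(-2)=144
Option C: A[6] 20->17, delta=-3, new_sum=146+(-3)=143
Option D: A[4] 27->23, delta=-4, new_sum=146+(-4)=142
Option E: A[2] 12->22, delta=10, new_sum=146+(10)=156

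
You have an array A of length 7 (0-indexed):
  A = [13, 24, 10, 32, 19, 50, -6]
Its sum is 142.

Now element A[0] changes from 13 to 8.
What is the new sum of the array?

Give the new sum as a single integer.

Answer: 137

Derivation:
Old value at index 0: 13
New value at index 0: 8
Delta = 8 - 13 = -5
New sum = old_sum + delta = 142 + (-5) = 137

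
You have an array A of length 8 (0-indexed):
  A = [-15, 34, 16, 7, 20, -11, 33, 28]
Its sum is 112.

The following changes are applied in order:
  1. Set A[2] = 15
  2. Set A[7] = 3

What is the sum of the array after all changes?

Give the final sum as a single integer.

Answer: 86

Derivation:
Initial sum: 112
Change 1: A[2] 16 -> 15, delta = -1, sum = 111
Change 2: A[7] 28 -> 3, delta = -25, sum = 86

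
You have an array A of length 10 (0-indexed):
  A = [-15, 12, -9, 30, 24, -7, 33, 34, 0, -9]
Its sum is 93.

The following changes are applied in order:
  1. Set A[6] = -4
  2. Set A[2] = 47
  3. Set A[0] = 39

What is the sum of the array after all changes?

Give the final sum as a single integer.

Initial sum: 93
Change 1: A[6] 33 -> -4, delta = -37, sum = 56
Change 2: A[2] -9 -> 47, delta = 56, sum = 112
Change 3: A[0] -15 -> 39, delta = 54, sum = 166

Answer: 166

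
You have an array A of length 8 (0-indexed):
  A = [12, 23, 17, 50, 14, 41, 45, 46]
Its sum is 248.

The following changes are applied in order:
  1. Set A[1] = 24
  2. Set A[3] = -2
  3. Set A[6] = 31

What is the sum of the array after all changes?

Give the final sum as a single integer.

Initial sum: 248
Change 1: A[1] 23 -> 24, delta = 1, sum = 249
Change 2: A[3] 50 -> -2, delta = -52, sum = 197
Change 3: A[6] 45 -> 31, delta = -14, sum = 183

Answer: 183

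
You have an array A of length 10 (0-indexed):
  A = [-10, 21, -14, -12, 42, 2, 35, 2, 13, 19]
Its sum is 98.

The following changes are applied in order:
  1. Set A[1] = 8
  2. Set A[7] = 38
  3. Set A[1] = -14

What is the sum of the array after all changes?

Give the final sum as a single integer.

Initial sum: 98
Change 1: A[1] 21 -> 8, delta = -13, sum = 85
Change 2: A[7] 2 -> 38, delta = 36, sum = 121
Change 3: A[1] 8 -> -14, delta = -22, sum = 99

Answer: 99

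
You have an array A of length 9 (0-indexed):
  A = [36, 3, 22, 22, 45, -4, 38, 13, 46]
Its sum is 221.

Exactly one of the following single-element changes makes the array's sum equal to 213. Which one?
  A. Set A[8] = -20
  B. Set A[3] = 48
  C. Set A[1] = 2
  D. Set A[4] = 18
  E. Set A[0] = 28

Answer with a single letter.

Answer: E

Derivation:
Option A: A[8] 46->-20, delta=-66, new_sum=221+(-66)=155
Option B: A[3] 22->48, delta=26, new_sum=221+(26)=247
Option C: A[1] 3->2, delta=-1, new_sum=221+(-1)=220
Option D: A[4] 45->18, delta=-27, new_sum=221+(-27)=194
Option E: A[0] 36->28, delta=-8, new_sum=221+(-8)=213 <-- matches target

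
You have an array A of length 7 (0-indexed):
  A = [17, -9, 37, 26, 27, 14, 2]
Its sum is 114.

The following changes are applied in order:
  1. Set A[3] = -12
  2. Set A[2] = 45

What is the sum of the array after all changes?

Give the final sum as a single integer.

Initial sum: 114
Change 1: A[3] 26 -> -12, delta = -38, sum = 76
Change 2: A[2] 37 -> 45, delta = 8, sum = 84

Answer: 84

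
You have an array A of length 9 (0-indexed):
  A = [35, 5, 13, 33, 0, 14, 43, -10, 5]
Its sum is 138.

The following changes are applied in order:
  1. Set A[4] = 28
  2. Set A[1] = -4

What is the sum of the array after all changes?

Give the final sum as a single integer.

Answer: 157

Derivation:
Initial sum: 138
Change 1: A[4] 0 -> 28, delta = 28, sum = 166
Change 2: A[1] 5 -> -4, delta = -9, sum = 157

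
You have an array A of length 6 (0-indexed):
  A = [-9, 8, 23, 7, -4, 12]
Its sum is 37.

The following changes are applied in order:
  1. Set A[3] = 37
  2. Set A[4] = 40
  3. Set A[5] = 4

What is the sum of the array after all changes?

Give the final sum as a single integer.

Answer: 103

Derivation:
Initial sum: 37
Change 1: A[3] 7 -> 37, delta = 30, sum = 67
Change 2: A[4] -4 -> 40, delta = 44, sum = 111
Change 3: A[5] 12 -> 4, delta = -8, sum = 103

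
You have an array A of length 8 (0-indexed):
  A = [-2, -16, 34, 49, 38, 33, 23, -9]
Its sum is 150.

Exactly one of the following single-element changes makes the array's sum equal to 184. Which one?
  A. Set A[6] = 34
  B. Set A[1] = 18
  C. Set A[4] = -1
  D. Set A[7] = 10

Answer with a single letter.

Answer: B

Derivation:
Option A: A[6] 23->34, delta=11, new_sum=150+(11)=161
Option B: A[1] -16->18, delta=34, new_sum=150+(34)=184 <-- matches target
Option C: A[4] 38->-1, delta=-39, new_sum=150+(-39)=111
Option D: A[7] -9->10, delta=19, new_sum=150+(19)=169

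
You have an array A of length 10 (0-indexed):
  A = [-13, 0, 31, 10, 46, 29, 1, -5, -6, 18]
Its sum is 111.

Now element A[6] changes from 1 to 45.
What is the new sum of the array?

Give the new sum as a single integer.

Old value at index 6: 1
New value at index 6: 45
Delta = 45 - 1 = 44
New sum = old_sum + delta = 111 + (44) = 155

Answer: 155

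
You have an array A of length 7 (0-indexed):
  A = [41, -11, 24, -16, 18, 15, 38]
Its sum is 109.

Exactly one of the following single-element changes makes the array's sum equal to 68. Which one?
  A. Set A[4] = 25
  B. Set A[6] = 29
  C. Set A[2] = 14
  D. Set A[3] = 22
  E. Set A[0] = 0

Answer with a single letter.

Option A: A[4] 18->25, delta=7, new_sum=109+(7)=116
Option B: A[6] 38->29, delta=-9, new_sum=109+(-9)=100
Option C: A[2] 24->14, delta=-10, new_sum=109+(-10)=99
Option D: A[3] -16->22, delta=38, new_sum=109+(38)=147
Option E: A[0] 41->0, delta=-41, new_sum=109+(-41)=68 <-- matches target

Answer: E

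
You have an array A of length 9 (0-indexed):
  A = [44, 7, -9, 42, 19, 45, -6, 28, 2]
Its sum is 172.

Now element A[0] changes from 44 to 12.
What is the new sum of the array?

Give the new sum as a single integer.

Answer: 140

Derivation:
Old value at index 0: 44
New value at index 0: 12
Delta = 12 - 44 = -32
New sum = old_sum + delta = 172 + (-32) = 140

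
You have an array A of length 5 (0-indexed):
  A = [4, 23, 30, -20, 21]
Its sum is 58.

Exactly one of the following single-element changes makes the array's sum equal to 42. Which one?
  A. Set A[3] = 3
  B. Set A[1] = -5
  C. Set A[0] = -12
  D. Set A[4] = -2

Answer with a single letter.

Answer: C

Derivation:
Option A: A[3] -20->3, delta=23, new_sum=58+(23)=81
Option B: A[1] 23->-5, delta=-28, new_sum=58+(-28)=30
Option C: A[0] 4->-12, delta=-16, new_sum=58+(-16)=42 <-- matches target
Option D: A[4] 21->-2, delta=-23, new_sum=58+(-23)=35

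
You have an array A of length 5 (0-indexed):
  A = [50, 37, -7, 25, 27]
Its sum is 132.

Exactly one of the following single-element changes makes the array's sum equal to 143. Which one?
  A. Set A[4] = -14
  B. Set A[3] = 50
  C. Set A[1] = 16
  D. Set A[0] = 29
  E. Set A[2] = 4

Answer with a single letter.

Answer: E

Derivation:
Option A: A[4] 27->-14, delta=-41, new_sum=132+(-41)=91
Option B: A[3] 25->50, delta=25, new_sum=132+(25)=157
Option C: A[1] 37->16, delta=-21, new_sum=132+(-21)=111
Option D: A[0] 50->29, delta=-21, new_sum=132+(-21)=111
Option E: A[2] -7->4, delta=11, new_sum=132+(11)=143 <-- matches target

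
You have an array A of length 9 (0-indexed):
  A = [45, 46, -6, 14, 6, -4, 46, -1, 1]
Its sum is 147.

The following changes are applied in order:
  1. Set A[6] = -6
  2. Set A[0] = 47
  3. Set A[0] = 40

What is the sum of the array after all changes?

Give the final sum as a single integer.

Initial sum: 147
Change 1: A[6] 46 -> -6, delta = -52, sum = 95
Change 2: A[0] 45 -> 47, delta = 2, sum = 97
Change 3: A[0] 47 -> 40, delta = -7, sum = 90

Answer: 90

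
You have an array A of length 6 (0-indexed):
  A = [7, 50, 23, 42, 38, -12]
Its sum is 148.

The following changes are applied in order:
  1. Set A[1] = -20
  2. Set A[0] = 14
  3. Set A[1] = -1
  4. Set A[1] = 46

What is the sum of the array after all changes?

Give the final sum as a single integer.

Initial sum: 148
Change 1: A[1] 50 -> -20, delta = -70, sum = 78
Change 2: A[0] 7 -> 14, delta = 7, sum = 85
Change 3: A[1] -20 -> -1, delta = 19, sum = 104
Change 4: A[1] -1 -> 46, delta = 47, sum = 151

Answer: 151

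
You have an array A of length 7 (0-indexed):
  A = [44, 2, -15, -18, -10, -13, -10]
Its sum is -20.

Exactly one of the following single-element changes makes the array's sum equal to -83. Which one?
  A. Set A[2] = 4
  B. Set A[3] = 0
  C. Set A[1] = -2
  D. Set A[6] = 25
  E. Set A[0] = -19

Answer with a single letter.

Option A: A[2] -15->4, delta=19, new_sum=-20+(19)=-1
Option B: A[3] -18->0, delta=18, new_sum=-20+(18)=-2
Option C: A[1] 2->-2, delta=-4, new_sum=-20+(-4)=-24
Option D: A[6] -10->25, delta=35, new_sum=-20+(35)=15
Option E: A[0] 44->-19, delta=-63, new_sum=-20+(-63)=-83 <-- matches target

Answer: E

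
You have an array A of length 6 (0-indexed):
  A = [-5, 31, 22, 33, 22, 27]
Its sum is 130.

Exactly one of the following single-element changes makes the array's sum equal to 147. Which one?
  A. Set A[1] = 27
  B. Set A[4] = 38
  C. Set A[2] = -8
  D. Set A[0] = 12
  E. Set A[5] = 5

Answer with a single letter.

Answer: D

Derivation:
Option A: A[1] 31->27, delta=-4, new_sum=130+(-4)=126
Option B: A[4] 22->38, delta=16, new_sum=130+(16)=146
Option C: A[2] 22->-8, delta=-30, new_sum=130+(-30)=100
Option D: A[0] -5->12, delta=17, new_sum=130+(17)=147 <-- matches target
Option E: A[5] 27->5, delta=-22, new_sum=130+(-22)=108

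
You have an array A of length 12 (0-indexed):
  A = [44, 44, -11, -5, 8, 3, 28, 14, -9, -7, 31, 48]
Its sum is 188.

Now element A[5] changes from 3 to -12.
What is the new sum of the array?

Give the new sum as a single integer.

Old value at index 5: 3
New value at index 5: -12
Delta = -12 - 3 = -15
New sum = old_sum + delta = 188 + (-15) = 173

Answer: 173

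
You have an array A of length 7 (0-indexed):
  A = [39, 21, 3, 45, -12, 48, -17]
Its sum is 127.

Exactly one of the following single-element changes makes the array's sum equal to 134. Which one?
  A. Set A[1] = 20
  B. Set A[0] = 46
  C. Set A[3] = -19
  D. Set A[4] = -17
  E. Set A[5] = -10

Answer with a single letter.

Option A: A[1] 21->20, delta=-1, new_sum=127+(-1)=126
Option B: A[0] 39->46, delta=7, new_sum=127+(7)=134 <-- matches target
Option C: A[3] 45->-19, delta=-64, new_sum=127+(-64)=63
Option D: A[4] -12->-17, delta=-5, new_sum=127+(-5)=122
Option E: A[5] 48->-10, delta=-58, new_sum=127+(-58)=69

Answer: B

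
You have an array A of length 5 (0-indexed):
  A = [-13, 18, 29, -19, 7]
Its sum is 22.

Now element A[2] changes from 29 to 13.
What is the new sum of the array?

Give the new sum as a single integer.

Answer: 6

Derivation:
Old value at index 2: 29
New value at index 2: 13
Delta = 13 - 29 = -16
New sum = old_sum + delta = 22 + (-16) = 6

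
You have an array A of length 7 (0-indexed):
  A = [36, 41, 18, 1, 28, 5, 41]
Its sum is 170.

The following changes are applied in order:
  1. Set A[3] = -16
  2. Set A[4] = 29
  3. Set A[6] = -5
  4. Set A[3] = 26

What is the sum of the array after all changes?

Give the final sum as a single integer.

Initial sum: 170
Change 1: A[3] 1 -> -16, delta = -17, sum = 153
Change 2: A[4] 28 -> 29, delta = 1, sum = 154
Change 3: A[6] 41 -> -5, delta = -46, sum = 108
Change 4: A[3] -16 -> 26, delta = 42, sum = 150

Answer: 150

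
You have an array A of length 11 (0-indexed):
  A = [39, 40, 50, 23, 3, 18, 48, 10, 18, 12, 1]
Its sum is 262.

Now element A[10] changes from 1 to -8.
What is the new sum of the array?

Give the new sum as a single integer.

Old value at index 10: 1
New value at index 10: -8
Delta = -8 - 1 = -9
New sum = old_sum + delta = 262 + (-9) = 253

Answer: 253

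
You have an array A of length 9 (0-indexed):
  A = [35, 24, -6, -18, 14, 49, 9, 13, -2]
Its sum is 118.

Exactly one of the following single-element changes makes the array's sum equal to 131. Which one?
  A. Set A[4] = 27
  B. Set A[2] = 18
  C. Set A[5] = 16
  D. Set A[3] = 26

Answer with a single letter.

Answer: A

Derivation:
Option A: A[4] 14->27, delta=13, new_sum=118+(13)=131 <-- matches target
Option B: A[2] -6->18, delta=24, new_sum=118+(24)=142
Option C: A[5] 49->16, delta=-33, new_sum=118+(-33)=85
Option D: A[3] -18->26, delta=44, new_sum=118+(44)=162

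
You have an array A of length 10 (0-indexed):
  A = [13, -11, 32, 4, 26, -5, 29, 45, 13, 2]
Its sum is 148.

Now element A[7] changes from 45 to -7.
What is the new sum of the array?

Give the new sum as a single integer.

Answer: 96

Derivation:
Old value at index 7: 45
New value at index 7: -7
Delta = -7 - 45 = -52
New sum = old_sum + delta = 148 + (-52) = 96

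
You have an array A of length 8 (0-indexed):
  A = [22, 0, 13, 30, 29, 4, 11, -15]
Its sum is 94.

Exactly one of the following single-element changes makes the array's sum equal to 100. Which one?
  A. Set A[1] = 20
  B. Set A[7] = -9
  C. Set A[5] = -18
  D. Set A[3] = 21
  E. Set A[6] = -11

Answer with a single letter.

Answer: B

Derivation:
Option A: A[1] 0->20, delta=20, new_sum=94+(20)=114
Option B: A[7] -15->-9, delta=6, new_sum=94+(6)=100 <-- matches target
Option C: A[5] 4->-18, delta=-22, new_sum=94+(-22)=72
Option D: A[3] 30->21, delta=-9, new_sum=94+(-9)=85
Option E: A[6] 11->-11, delta=-22, new_sum=94+(-22)=72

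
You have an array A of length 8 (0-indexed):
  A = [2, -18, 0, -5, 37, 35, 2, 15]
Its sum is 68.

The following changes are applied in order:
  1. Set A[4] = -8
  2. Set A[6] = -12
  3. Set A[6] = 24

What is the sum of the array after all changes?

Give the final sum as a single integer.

Initial sum: 68
Change 1: A[4] 37 -> -8, delta = -45, sum = 23
Change 2: A[6] 2 -> -12, delta = -14, sum = 9
Change 3: A[6] -12 -> 24, delta = 36, sum = 45

Answer: 45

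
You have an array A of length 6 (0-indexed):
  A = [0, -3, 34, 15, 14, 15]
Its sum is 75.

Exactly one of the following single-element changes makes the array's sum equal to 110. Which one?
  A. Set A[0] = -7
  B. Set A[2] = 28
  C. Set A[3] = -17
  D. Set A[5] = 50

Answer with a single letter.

Answer: D

Derivation:
Option A: A[0] 0->-7, delta=-7, new_sum=75+(-7)=68
Option B: A[2] 34->28, delta=-6, new_sum=75+(-6)=69
Option C: A[3] 15->-17, delta=-32, new_sum=75+(-32)=43
Option D: A[5] 15->50, delta=35, new_sum=75+(35)=110 <-- matches target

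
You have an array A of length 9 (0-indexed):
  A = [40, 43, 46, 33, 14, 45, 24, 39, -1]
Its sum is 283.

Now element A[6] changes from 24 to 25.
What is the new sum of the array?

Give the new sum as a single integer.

Old value at index 6: 24
New value at index 6: 25
Delta = 25 - 24 = 1
New sum = old_sum + delta = 283 + (1) = 284

Answer: 284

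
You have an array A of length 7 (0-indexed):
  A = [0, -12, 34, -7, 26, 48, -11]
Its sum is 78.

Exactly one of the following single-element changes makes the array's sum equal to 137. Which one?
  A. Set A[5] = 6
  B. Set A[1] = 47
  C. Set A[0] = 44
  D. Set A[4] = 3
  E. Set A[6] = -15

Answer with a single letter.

Option A: A[5] 48->6, delta=-42, new_sum=78+(-42)=36
Option B: A[1] -12->47, delta=59, new_sum=78+(59)=137 <-- matches target
Option C: A[0] 0->44, delta=44, new_sum=78+(44)=122
Option D: A[4] 26->3, delta=-23, new_sum=78+(-23)=55
Option E: A[6] -11->-15, delta=-4, new_sum=78+(-4)=74

Answer: B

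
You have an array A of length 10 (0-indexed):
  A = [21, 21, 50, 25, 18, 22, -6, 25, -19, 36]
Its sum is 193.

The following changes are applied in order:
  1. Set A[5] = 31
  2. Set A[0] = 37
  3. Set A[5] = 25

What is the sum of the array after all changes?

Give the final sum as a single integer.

Answer: 212

Derivation:
Initial sum: 193
Change 1: A[5] 22 -> 31, delta = 9, sum = 202
Change 2: A[0] 21 -> 37, delta = 16, sum = 218
Change 3: A[5] 31 -> 25, delta = -6, sum = 212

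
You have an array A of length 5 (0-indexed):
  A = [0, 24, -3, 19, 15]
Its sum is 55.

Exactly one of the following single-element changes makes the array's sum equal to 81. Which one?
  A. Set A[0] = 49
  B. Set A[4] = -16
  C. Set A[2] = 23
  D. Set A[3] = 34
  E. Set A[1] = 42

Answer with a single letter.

Answer: C

Derivation:
Option A: A[0] 0->49, delta=49, new_sum=55+(49)=104
Option B: A[4] 15->-16, delta=-31, new_sum=55+(-31)=24
Option C: A[2] -3->23, delta=26, new_sum=55+(26)=81 <-- matches target
Option D: A[3] 19->34, delta=15, new_sum=55+(15)=70
Option E: A[1] 24->42, delta=18, new_sum=55+(18)=73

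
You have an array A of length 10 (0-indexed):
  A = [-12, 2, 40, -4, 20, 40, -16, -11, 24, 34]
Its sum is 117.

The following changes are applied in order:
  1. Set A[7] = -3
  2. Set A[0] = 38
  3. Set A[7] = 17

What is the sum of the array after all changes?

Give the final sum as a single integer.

Initial sum: 117
Change 1: A[7] -11 -> -3, delta = 8, sum = 125
Change 2: A[0] -12 -> 38, delta = 50, sum = 175
Change 3: A[7] -3 -> 17, delta = 20, sum = 195

Answer: 195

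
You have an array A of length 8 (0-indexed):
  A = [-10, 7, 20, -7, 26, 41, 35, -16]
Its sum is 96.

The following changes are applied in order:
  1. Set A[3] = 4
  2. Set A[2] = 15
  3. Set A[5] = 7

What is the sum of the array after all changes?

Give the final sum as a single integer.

Initial sum: 96
Change 1: A[3] -7 -> 4, delta = 11, sum = 107
Change 2: A[2] 20 -> 15, delta = -5, sum = 102
Change 3: A[5] 41 -> 7, delta = -34, sum = 68

Answer: 68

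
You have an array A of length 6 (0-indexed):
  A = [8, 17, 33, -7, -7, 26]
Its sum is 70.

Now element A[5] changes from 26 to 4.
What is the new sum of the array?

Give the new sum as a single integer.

Old value at index 5: 26
New value at index 5: 4
Delta = 4 - 26 = -22
New sum = old_sum + delta = 70 + (-22) = 48

Answer: 48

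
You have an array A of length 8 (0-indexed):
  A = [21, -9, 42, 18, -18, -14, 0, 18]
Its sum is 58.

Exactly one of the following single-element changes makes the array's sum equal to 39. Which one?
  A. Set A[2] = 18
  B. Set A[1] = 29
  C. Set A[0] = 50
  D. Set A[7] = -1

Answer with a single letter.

Answer: D

Derivation:
Option A: A[2] 42->18, delta=-24, new_sum=58+(-24)=34
Option B: A[1] -9->29, delta=38, new_sum=58+(38)=96
Option C: A[0] 21->50, delta=29, new_sum=58+(29)=87
Option D: A[7] 18->-1, delta=-19, new_sum=58+(-19)=39 <-- matches target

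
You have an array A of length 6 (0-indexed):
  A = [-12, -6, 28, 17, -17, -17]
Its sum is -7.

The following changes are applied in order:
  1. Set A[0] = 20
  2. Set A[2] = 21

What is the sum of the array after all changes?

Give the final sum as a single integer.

Initial sum: -7
Change 1: A[0] -12 -> 20, delta = 32, sum = 25
Change 2: A[2] 28 -> 21, delta = -7, sum = 18

Answer: 18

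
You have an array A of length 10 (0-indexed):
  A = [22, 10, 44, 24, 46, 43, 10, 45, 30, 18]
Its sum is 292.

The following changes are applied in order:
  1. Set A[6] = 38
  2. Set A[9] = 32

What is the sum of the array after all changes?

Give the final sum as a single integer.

Answer: 334

Derivation:
Initial sum: 292
Change 1: A[6] 10 -> 38, delta = 28, sum = 320
Change 2: A[9] 18 -> 32, delta = 14, sum = 334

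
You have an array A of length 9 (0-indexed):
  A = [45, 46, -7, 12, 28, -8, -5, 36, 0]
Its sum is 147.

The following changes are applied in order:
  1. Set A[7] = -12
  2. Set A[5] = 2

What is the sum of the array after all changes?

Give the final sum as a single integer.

Initial sum: 147
Change 1: A[7] 36 -> -12, delta = -48, sum = 99
Change 2: A[5] -8 -> 2, delta = 10, sum = 109

Answer: 109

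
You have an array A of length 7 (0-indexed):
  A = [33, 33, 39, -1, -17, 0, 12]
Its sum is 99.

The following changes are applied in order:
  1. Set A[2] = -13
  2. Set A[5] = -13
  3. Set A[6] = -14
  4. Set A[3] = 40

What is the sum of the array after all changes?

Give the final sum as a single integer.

Answer: 49

Derivation:
Initial sum: 99
Change 1: A[2] 39 -> -13, delta = -52, sum = 47
Change 2: A[5] 0 -> -13, delta = -13, sum = 34
Change 3: A[6] 12 -> -14, delta = -26, sum = 8
Change 4: A[3] -1 -> 40, delta = 41, sum = 49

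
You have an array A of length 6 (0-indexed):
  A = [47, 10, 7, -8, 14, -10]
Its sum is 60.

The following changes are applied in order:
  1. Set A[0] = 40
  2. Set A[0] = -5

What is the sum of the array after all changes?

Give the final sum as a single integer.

Initial sum: 60
Change 1: A[0] 47 -> 40, delta = -7, sum = 53
Change 2: A[0] 40 -> -5, delta = -45, sum = 8

Answer: 8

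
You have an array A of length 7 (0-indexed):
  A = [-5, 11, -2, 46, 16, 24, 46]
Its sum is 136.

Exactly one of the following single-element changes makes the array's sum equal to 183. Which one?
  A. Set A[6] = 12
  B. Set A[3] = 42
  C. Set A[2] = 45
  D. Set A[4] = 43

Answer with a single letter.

Answer: C

Derivation:
Option A: A[6] 46->12, delta=-34, new_sum=136+(-34)=102
Option B: A[3] 46->42, delta=-4, new_sum=136+(-4)=132
Option C: A[2] -2->45, delta=47, new_sum=136+(47)=183 <-- matches target
Option D: A[4] 16->43, delta=27, new_sum=136+(27)=163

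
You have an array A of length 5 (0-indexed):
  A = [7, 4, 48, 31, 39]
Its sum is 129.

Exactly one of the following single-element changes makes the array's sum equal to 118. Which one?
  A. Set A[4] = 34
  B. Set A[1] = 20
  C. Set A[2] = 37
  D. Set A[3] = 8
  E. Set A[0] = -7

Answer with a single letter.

Option A: A[4] 39->34, delta=-5, new_sum=129+(-5)=124
Option B: A[1] 4->20, delta=16, new_sum=129+(16)=145
Option C: A[2] 48->37, delta=-11, new_sum=129+(-11)=118 <-- matches target
Option D: A[3] 31->8, delta=-23, new_sum=129+(-23)=106
Option E: A[0] 7->-7, delta=-14, new_sum=129+(-14)=115

Answer: C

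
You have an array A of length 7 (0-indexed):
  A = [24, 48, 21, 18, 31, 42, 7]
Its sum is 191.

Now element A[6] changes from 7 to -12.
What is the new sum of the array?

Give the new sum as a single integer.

Answer: 172

Derivation:
Old value at index 6: 7
New value at index 6: -12
Delta = -12 - 7 = -19
New sum = old_sum + delta = 191 + (-19) = 172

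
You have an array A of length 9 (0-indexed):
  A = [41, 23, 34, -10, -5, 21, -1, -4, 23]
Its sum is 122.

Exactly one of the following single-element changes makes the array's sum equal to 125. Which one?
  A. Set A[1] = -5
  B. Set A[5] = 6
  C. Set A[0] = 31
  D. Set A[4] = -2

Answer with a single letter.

Option A: A[1] 23->-5, delta=-28, new_sum=122+(-28)=94
Option B: A[5] 21->6, delta=-15, new_sum=122+(-15)=107
Option C: A[0] 41->31, delta=-10, new_sum=122+(-10)=112
Option D: A[4] -5->-2, delta=3, new_sum=122+(3)=125 <-- matches target

Answer: D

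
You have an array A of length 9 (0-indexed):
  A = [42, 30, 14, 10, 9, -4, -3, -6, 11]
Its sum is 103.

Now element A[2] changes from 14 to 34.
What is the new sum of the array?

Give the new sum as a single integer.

Answer: 123

Derivation:
Old value at index 2: 14
New value at index 2: 34
Delta = 34 - 14 = 20
New sum = old_sum + delta = 103 + (20) = 123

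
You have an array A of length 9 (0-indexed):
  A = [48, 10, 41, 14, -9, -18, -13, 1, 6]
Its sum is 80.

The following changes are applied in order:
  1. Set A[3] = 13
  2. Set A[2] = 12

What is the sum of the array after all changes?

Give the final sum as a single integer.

Answer: 50

Derivation:
Initial sum: 80
Change 1: A[3] 14 -> 13, delta = -1, sum = 79
Change 2: A[2] 41 -> 12, delta = -29, sum = 50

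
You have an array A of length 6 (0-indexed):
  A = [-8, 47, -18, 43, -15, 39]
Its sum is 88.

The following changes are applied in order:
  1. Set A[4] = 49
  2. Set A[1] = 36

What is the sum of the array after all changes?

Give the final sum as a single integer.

Answer: 141

Derivation:
Initial sum: 88
Change 1: A[4] -15 -> 49, delta = 64, sum = 152
Change 2: A[1] 47 -> 36, delta = -11, sum = 141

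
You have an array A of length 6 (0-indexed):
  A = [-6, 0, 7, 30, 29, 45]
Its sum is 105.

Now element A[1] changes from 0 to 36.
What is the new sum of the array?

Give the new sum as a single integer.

Answer: 141

Derivation:
Old value at index 1: 0
New value at index 1: 36
Delta = 36 - 0 = 36
New sum = old_sum + delta = 105 + (36) = 141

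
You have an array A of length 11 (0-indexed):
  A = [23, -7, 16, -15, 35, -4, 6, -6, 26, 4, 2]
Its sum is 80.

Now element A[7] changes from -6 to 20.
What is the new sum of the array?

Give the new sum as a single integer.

Old value at index 7: -6
New value at index 7: 20
Delta = 20 - -6 = 26
New sum = old_sum + delta = 80 + (26) = 106

Answer: 106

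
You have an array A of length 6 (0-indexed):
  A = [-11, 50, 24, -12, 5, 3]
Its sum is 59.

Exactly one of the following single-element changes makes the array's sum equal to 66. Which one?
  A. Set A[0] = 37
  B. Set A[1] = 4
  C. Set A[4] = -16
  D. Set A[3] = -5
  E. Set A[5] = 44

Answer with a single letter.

Answer: D

Derivation:
Option A: A[0] -11->37, delta=48, new_sum=59+(48)=107
Option B: A[1] 50->4, delta=-46, new_sum=59+(-46)=13
Option C: A[4] 5->-16, delta=-21, new_sum=59+(-21)=38
Option D: A[3] -12->-5, delta=7, new_sum=59+(7)=66 <-- matches target
Option E: A[5] 3->44, delta=41, new_sum=59+(41)=100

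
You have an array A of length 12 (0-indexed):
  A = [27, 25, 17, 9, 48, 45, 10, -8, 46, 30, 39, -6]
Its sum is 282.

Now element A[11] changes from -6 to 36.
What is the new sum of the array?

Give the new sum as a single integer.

Old value at index 11: -6
New value at index 11: 36
Delta = 36 - -6 = 42
New sum = old_sum + delta = 282 + (42) = 324

Answer: 324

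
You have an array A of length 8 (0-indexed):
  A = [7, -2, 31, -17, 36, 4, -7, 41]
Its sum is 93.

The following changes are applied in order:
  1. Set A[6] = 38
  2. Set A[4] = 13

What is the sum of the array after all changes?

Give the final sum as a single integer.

Answer: 115

Derivation:
Initial sum: 93
Change 1: A[6] -7 -> 38, delta = 45, sum = 138
Change 2: A[4] 36 -> 13, delta = -23, sum = 115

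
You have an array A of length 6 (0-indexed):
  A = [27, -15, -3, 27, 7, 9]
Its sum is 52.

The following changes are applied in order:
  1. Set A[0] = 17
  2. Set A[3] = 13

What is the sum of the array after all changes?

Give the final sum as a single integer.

Answer: 28

Derivation:
Initial sum: 52
Change 1: A[0] 27 -> 17, delta = -10, sum = 42
Change 2: A[3] 27 -> 13, delta = -14, sum = 28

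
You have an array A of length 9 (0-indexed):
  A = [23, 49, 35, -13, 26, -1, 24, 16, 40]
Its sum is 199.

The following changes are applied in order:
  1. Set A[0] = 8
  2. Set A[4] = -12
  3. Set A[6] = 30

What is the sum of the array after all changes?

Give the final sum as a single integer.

Answer: 152

Derivation:
Initial sum: 199
Change 1: A[0] 23 -> 8, delta = -15, sum = 184
Change 2: A[4] 26 -> -12, delta = -38, sum = 146
Change 3: A[6] 24 -> 30, delta = 6, sum = 152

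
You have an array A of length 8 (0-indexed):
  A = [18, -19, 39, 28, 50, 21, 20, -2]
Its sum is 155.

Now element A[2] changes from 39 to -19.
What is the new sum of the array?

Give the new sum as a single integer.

Old value at index 2: 39
New value at index 2: -19
Delta = -19 - 39 = -58
New sum = old_sum + delta = 155 + (-58) = 97

Answer: 97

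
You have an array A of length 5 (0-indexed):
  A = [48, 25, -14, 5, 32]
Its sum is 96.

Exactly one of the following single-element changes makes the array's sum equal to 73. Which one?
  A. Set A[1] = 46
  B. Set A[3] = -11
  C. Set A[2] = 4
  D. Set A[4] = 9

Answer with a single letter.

Answer: D

Derivation:
Option A: A[1] 25->46, delta=21, new_sum=96+(21)=117
Option B: A[3] 5->-11, delta=-16, new_sum=96+(-16)=80
Option C: A[2] -14->4, delta=18, new_sum=96+(18)=114
Option D: A[4] 32->9, delta=-23, new_sum=96+(-23)=73 <-- matches target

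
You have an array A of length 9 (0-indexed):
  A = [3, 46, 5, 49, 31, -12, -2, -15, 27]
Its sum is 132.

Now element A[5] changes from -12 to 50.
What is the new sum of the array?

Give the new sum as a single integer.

Answer: 194

Derivation:
Old value at index 5: -12
New value at index 5: 50
Delta = 50 - -12 = 62
New sum = old_sum + delta = 132 + (62) = 194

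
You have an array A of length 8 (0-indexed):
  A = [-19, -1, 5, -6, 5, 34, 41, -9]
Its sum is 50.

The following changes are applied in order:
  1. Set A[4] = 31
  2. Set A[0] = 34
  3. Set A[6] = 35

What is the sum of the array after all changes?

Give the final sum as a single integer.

Answer: 123

Derivation:
Initial sum: 50
Change 1: A[4] 5 -> 31, delta = 26, sum = 76
Change 2: A[0] -19 -> 34, delta = 53, sum = 129
Change 3: A[6] 41 -> 35, delta = -6, sum = 123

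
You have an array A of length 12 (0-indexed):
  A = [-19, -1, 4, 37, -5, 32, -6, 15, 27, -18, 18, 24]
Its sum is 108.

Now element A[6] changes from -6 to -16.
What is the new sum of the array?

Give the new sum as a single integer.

Answer: 98

Derivation:
Old value at index 6: -6
New value at index 6: -16
Delta = -16 - -6 = -10
New sum = old_sum + delta = 108 + (-10) = 98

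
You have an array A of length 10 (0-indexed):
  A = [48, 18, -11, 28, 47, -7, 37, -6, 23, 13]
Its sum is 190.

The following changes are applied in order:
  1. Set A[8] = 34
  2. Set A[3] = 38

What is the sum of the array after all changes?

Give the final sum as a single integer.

Answer: 211

Derivation:
Initial sum: 190
Change 1: A[8] 23 -> 34, delta = 11, sum = 201
Change 2: A[3] 28 -> 38, delta = 10, sum = 211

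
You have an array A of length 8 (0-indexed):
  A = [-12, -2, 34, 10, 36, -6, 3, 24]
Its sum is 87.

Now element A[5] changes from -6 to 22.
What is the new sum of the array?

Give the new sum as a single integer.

Old value at index 5: -6
New value at index 5: 22
Delta = 22 - -6 = 28
New sum = old_sum + delta = 87 + (28) = 115

Answer: 115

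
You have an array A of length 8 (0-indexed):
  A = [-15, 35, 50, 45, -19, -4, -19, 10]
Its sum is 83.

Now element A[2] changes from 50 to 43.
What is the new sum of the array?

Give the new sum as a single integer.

Old value at index 2: 50
New value at index 2: 43
Delta = 43 - 50 = -7
New sum = old_sum + delta = 83 + (-7) = 76

Answer: 76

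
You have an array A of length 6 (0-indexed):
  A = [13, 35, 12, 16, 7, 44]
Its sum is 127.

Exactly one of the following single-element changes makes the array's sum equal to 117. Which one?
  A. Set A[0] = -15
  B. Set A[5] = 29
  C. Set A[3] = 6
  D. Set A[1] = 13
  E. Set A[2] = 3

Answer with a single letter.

Answer: C

Derivation:
Option A: A[0] 13->-15, delta=-28, new_sum=127+(-28)=99
Option B: A[5] 44->29, delta=-15, new_sum=127+(-15)=112
Option C: A[3] 16->6, delta=-10, new_sum=127+(-10)=117 <-- matches target
Option D: A[1] 35->13, delta=-22, new_sum=127+(-22)=105
Option E: A[2] 12->3, delta=-9, new_sum=127+(-9)=118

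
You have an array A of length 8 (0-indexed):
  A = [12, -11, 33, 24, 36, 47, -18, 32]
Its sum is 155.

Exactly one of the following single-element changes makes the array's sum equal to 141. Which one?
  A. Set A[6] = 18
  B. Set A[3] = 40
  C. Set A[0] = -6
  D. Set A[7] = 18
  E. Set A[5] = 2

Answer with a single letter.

Option A: A[6] -18->18, delta=36, new_sum=155+(36)=191
Option B: A[3] 24->40, delta=16, new_sum=155+(16)=171
Option C: A[0] 12->-6, delta=-18, new_sum=155+(-18)=137
Option D: A[7] 32->18, delta=-14, new_sum=155+(-14)=141 <-- matches target
Option E: A[5] 47->2, delta=-45, new_sum=155+(-45)=110

Answer: D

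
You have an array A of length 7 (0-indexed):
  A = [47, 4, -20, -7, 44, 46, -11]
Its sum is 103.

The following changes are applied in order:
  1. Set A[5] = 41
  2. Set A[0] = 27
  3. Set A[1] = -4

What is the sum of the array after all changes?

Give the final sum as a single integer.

Initial sum: 103
Change 1: A[5] 46 -> 41, delta = -5, sum = 98
Change 2: A[0] 47 -> 27, delta = -20, sum = 78
Change 3: A[1] 4 -> -4, delta = -8, sum = 70

Answer: 70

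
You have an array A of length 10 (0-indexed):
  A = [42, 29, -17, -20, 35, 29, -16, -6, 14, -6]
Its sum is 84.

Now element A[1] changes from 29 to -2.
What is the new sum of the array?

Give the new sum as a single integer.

Answer: 53

Derivation:
Old value at index 1: 29
New value at index 1: -2
Delta = -2 - 29 = -31
New sum = old_sum + delta = 84 + (-31) = 53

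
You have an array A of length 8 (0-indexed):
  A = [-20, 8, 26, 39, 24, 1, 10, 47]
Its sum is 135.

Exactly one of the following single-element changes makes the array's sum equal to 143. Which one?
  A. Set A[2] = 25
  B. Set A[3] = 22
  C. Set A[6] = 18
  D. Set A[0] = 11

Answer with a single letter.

Option A: A[2] 26->25, delta=-1, new_sum=135+(-1)=134
Option B: A[3] 39->22, delta=-17, new_sum=135+(-17)=118
Option C: A[6] 10->18, delta=8, new_sum=135+(8)=143 <-- matches target
Option D: A[0] -20->11, delta=31, new_sum=135+(31)=166

Answer: C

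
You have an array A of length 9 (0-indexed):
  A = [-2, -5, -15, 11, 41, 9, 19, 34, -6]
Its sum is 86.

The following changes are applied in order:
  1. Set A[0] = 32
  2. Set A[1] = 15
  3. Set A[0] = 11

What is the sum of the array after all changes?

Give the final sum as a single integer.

Answer: 119

Derivation:
Initial sum: 86
Change 1: A[0] -2 -> 32, delta = 34, sum = 120
Change 2: A[1] -5 -> 15, delta = 20, sum = 140
Change 3: A[0] 32 -> 11, delta = -21, sum = 119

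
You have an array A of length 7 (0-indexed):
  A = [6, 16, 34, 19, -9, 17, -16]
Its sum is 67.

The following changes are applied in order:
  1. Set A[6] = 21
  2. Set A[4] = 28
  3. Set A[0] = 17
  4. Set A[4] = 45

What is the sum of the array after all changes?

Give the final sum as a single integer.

Initial sum: 67
Change 1: A[6] -16 -> 21, delta = 37, sum = 104
Change 2: A[4] -9 -> 28, delta = 37, sum = 141
Change 3: A[0] 6 -> 17, delta = 11, sum = 152
Change 4: A[4] 28 -> 45, delta = 17, sum = 169

Answer: 169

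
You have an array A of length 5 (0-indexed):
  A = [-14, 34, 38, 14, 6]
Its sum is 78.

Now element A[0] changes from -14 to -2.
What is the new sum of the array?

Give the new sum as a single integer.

Old value at index 0: -14
New value at index 0: -2
Delta = -2 - -14 = 12
New sum = old_sum + delta = 78 + (12) = 90

Answer: 90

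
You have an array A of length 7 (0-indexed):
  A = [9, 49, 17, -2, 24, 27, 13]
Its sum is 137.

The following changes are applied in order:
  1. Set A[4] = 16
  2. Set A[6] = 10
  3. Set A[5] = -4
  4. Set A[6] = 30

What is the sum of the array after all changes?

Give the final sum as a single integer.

Answer: 115

Derivation:
Initial sum: 137
Change 1: A[4] 24 -> 16, delta = -8, sum = 129
Change 2: A[6] 13 -> 10, delta = -3, sum = 126
Change 3: A[5] 27 -> -4, delta = -31, sum = 95
Change 4: A[6] 10 -> 30, delta = 20, sum = 115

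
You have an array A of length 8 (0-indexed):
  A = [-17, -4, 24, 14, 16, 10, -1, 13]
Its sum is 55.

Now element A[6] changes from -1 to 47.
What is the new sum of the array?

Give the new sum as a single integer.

Answer: 103

Derivation:
Old value at index 6: -1
New value at index 6: 47
Delta = 47 - -1 = 48
New sum = old_sum + delta = 55 + (48) = 103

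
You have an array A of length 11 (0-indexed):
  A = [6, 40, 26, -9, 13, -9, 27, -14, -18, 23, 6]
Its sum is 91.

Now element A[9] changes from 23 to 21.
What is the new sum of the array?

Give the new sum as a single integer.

Old value at index 9: 23
New value at index 9: 21
Delta = 21 - 23 = -2
New sum = old_sum + delta = 91 + (-2) = 89

Answer: 89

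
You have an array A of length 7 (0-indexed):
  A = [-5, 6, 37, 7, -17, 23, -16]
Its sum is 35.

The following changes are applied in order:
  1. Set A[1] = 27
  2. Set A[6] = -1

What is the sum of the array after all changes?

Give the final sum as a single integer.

Initial sum: 35
Change 1: A[1] 6 -> 27, delta = 21, sum = 56
Change 2: A[6] -16 -> -1, delta = 15, sum = 71

Answer: 71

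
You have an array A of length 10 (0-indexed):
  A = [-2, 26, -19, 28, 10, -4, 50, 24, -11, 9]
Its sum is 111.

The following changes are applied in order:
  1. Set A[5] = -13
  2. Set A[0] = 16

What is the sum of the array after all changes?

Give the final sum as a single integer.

Initial sum: 111
Change 1: A[5] -4 -> -13, delta = -9, sum = 102
Change 2: A[0] -2 -> 16, delta = 18, sum = 120

Answer: 120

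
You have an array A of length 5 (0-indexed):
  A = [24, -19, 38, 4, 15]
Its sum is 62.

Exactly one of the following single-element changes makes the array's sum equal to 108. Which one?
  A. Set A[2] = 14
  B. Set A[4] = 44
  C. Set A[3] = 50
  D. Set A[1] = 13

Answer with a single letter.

Option A: A[2] 38->14, delta=-24, new_sum=62+(-24)=38
Option B: A[4] 15->44, delta=29, new_sum=62+(29)=91
Option C: A[3] 4->50, delta=46, new_sum=62+(46)=108 <-- matches target
Option D: A[1] -19->13, delta=32, new_sum=62+(32)=94

Answer: C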